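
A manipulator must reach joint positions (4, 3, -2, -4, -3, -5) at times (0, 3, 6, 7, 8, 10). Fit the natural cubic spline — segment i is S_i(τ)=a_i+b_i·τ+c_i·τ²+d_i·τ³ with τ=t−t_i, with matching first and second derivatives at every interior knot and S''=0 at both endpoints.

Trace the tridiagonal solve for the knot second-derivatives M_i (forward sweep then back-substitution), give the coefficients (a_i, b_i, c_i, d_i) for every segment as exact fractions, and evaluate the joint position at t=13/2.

  seg 0: a=4 b=-60/643 c=0 d=-463/17361
  seg 1: a=3 b=-523/643 c=-463/1929 d=-257/17361
  seg 2: a=-2 b=-1706/643 c=-240/643 d=660/643
  seg 3: a=-4 b=-206/643 c=1740/643 d=-891/643
  seg 4: a=-3 b=601/643 c=-933/643 d=311/1286
S(13/2) = -4233/1286

Δ: Δ0=-1/3, Δ1=-5/3, Δ2=-2, Δ3=1, Δ4=-1
row 1: diag=12, rhs=-8; c'=1/4, d'=-2/3
row 2: denom=8−3·1/4=29/4; d'=(-2−3·-2/3)/(29/4)=0
row 3: denom=4−1·4/29=112/29; d'=(18−1·0)/(112/29)=261/56
row 4: denom=6−1·29/112=643/112; d'=(-12−1·261/56)/(643/112)=-1866/643
back: M4=-1866/643
back: M3=261/56−29/112·-1866/643=3480/643
back: M2=0−4/29·3480/643=-480/643
back: M1=-2/3−1/4·-480/643=-926/1929
M: M0=0, M1=-926/1929, M2=-480/643, M3=3480/643, M4=-1866/643, M5=0
seg 0: a=4, c=M0/2=0, d=(M1−M0)/(6·3)=-463/17361, b=Δ0−h0·(2M0+M1)/6=-60/643
seg 1: a=3, c=M1/2=-463/1929, d=(M2−M1)/(6·3)=-257/17361, b=Δ1−h1·(2M1+M2)/6=-523/643
seg 2: a=-2, c=M2/2=-240/643, d=(M3−M2)/(6·1)=660/643, b=Δ2−h2·(2M2+M3)/6=-1706/643
seg 3: a=-4, c=M3/2=1740/643, d=(M4−M3)/(6·1)=-891/643, b=Δ3−h3·(2M3+M4)/6=-206/643
seg 4: a=-3, c=M4/2=-933/643, d=(M5−M4)/(6·2)=311/1286, b=Δ4−h4·(2M4+M5)/6=601/643
t_q=13/2 → seg 2, τ=1/2; S=-2+-1706/643·τ+-240/643·τ²+660/643·τ³=-4233/1286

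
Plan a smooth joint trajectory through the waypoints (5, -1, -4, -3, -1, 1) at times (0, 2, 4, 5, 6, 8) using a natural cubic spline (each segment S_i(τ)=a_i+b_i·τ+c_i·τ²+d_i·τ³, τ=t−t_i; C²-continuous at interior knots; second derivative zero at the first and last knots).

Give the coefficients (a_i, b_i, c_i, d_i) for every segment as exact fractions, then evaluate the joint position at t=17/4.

  seg 0: a=5 b=-1543/482 c=0 d=97/1928
  seg 1: a=-1 b=-626/241 c=291/964 d=119/964
  seg 2: a=-4 b=22/241 c=1005/964 d=-129/964
  seg 3: a=-3 b=1711/964 c=309/482 d=-401/964
  seg 4: a=-1 b=436/241 c=-585/964 d=195/1928
S(17/4) = -241485/61696

Δ: Δ0=-3, Δ1=-3/2, Δ2=1, Δ3=2, Δ4=1
row 1: diag=8, rhs=9; c'=1/4, d'=9/8
row 2: denom=6−2·1/4=11/2; d'=(15−2·9/8)/(11/2)=51/22
row 3: denom=4−1·2/11=42/11; d'=(6−1·51/22)/(42/11)=27/28
row 4: denom=6−1·11/42=241/42; d'=(-6−1·27/28)/(241/42)=-585/482
back: M4=-585/482
back: M3=27/28−11/42·-585/482=309/241
back: M2=51/22−2/11·309/241=1005/482
back: M1=9/8−1/4·1005/482=291/482
M: M0=0, M1=291/482, M2=1005/482, M3=309/241, M4=-585/482, M5=0
seg 0: a=5, c=M0/2=0, d=(M1−M0)/(6·2)=97/1928, b=Δ0−h0·(2M0+M1)/6=-1543/482
seg 1: a=-1, c=M1/2=291/964, d=(M2−M1)/(6·2)=119/964, b=Δ1−h1·(2M1+M2)/6=-626/241
seg 2: a=-4, c=M2/2=1005/964, d=(M3−M2)/(6·1)=-129/964, b=Δ2−h2·(2M2+M3)/6=22/241
seg 3: a=-3, c=M3/2=309/482, d=(M4−M3)/(6·1)=-401/964, b=Δ3−h3·(2M3+M4)/6=1711/964
seg 4: a=-1, c=M4/2=-585/964, d=(M5−M4)/(6·2)=195/1928, b=Δ4−h4·(2M4+M5)/6=436/241
t_q=17/4 → seg 2, τ=1/4; S=-4+22/241·τ+1005/964·τ²+-129/964·τ³=-241485/61696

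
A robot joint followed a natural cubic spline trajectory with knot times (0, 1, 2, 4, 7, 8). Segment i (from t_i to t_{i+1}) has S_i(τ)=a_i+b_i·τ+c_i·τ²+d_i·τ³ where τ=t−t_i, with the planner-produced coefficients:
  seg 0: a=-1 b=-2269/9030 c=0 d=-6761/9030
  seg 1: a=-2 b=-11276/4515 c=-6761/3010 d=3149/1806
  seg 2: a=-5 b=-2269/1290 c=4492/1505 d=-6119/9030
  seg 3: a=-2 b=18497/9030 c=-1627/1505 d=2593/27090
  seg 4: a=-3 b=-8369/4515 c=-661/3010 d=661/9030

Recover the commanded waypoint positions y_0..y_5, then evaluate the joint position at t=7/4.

y_0=-1 y_1=-2 y_2=-5 y_3=-2 y_4=-3 y_5=-5
S(7/4) = -847803/192640

y_0 = S_0(0) = a_0 = -1
y_1 = S_1(0) = a_1 = -2
y_2 = S_2(0) = a_2 = -5
y_3 = S_3(0) = a_3 = -2
y_4 = S_4(0) = a_4 = -3
y_5 = S_4(1) = -5
t_q=7/4 is in segment 1 (τ=3/4); S_1(τ)=-847803/192640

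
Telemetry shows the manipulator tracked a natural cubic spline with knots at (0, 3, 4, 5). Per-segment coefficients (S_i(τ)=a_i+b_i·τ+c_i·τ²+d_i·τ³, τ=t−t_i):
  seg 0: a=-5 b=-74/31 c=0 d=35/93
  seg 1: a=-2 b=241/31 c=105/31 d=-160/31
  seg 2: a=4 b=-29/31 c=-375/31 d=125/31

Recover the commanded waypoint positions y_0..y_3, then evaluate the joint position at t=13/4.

y_0 = S_0(0) = a_0 = -5
y_1 = S_1(0) = a_1 = -2
y_2 = S_2(0) = a_2 = 4
y_3 = S_2(1) = -5
t_q=13/4 is in segment 1 (τ=1/4); S_1(τ)=37/496

y_0=-5 y_1=-2 y_2=4 y_3=-5
S(13/4) = 37/496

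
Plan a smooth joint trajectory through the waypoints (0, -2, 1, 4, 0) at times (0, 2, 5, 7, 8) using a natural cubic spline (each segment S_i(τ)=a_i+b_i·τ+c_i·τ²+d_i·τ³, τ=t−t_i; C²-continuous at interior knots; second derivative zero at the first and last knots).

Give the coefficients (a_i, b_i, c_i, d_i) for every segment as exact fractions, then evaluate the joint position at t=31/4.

Δ: Δ0=-1, Δ1=1, Δ2=3/2, Δ3=-4
row 1: diag=10, rhs=12; c'=3/10, d'=6/5
row 2: denom=10−3·3/10=91/10; d'=(3−3·6/5)/(91/10)=-6/91
row 3: denom=6−2·20/91=506/91; d'=(-33−2·-6/91)/(506/91)=-2991/506
back: M3=-2991/506
back: M2=-6/91−20/91·-2991/506=312/253
back: M1=6/5−3/10·312/253=210/253
M: M0=0, M1=210/253, M2=312/253, M3=-2991/506, M4=0
seg 0: a=0, c=M0/2=0, d=(M1−M0)/(6·2)=35/506, b=Δ0−h0·(2M0+M1)/6=-323/253
seg 1: a=-2, c=M1/2=105/253, d=(M2−M1)/(6·3)=17/759, b=Δ1−h1·(2M1+M2)/6=-113/253
seg 2: a=1, c=M2/2=156/253, d=(M3−M2)/(6·2)=-1205/2024, b=Δ2−h2·(2M2+M3)/6=670/253
seg 3: a=4, c=M3/2=-2991/1012, d=(M4−M3)/(6·1)=997/1012, b=Δ3−h3·(2M3+M4)/6=-1027/506
t_q=31/4 → seg 3, τ=3/4; S=4+-1027/506·τ+-2991/1012·τ²+997/1012·τ³=79723/64768

  seg 0: a=0 b=-323/253 c=0 d=35/506
  seg 1: a=-2 b=-113/253 c=105/253 d=17/759
  seg 2: a=1 b=670/253 c=156/253 d=-1205/2024
  seg 3: a=4 b=-1027/506 c=-2991/1012 d=997/1012
S(31/4) = 79723/64768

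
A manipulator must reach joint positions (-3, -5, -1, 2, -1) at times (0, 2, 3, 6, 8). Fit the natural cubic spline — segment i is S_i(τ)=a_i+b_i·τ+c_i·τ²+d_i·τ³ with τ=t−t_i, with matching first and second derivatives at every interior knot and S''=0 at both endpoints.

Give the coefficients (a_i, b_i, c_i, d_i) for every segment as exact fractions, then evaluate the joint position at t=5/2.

  seg 0: a=-3 b=-1171/416 c=0 d=755/1664
  seg 1: a=-5 b=547/208 c=2265/832 d=-1125/832
  seg 2: a=-1 b=3343/832 c=-555/416 d=7/64
  seg 3: a=2 b=-215/208 c=-291/832 d=97/1664
S(5/2) = -21123/6656

Δ: Δ0=-1, Δ1=4, Δ2=1, Δ3=-3/2
row 1: diag=6, rhs=30; c'=1/6, d'=5
row 2: denom=8−1·1/6=47/6; d'=(-18−1·5)/(47/6)=-138/47
row 3: denom=10−3·18/47=416/47; d'=(-15−3·-138/47)/(416/47)=-291/416
back: M3=-291/416
back: M2=-138/47−18/47·-291/416=-555/208
back: M1=5−1/6·-555/208=2265/416
M: M0=0, M1=2265/416, M2=-555/208, M3=-291/416, M4=0
seg 0: a=-3, c=M0/2=0, d=(M1−M0)/(6·2)=755/1664, b=Δ0−h0·(2M0+M1)/6=-1171/416
seg 1: a=-5, c=M1/2=2265/832, d=(M2−M1)/(6·1)=-1125/832, b=Δ1−h1·(2M1+M2)/6=547/208
seg 2: a=-1, c=M2/2=-555/416, d=(M3−M2)/(6·3)=7/64, b=Δ2−h2·(2M2+M3)/6=3343/832
seg 3: a=2, c=M3/2=-291/832, d=(M4−M3)/(6·2)=97/1664, b=Δ3−h3·(2M3+M4)/6=-215/208
t_q=5/2 → seg 1, τ=1/2; S=-5+547/208·τ+2265/832·τ²+-1125/832·τ³=-21123/6656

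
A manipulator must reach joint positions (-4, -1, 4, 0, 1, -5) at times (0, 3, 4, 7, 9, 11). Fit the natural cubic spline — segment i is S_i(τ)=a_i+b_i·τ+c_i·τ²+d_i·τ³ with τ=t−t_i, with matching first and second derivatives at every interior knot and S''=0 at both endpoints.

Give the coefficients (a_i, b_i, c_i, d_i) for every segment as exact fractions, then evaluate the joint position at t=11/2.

Δ: Δ0=1, Δ1=5, Δ2=-4/3, Δ3=1/2, Δ4=-3
row 1: diag=8, rhs=24; c'=1/8, d'=3
row 2: denom=8−1·1/8=63/8; d'=(-38−1·3)/(63/8)=-328/63
row 3: denom=10−3·8/21=62/7; d'=(11−3·-328/63)/(62/7)=559/186
row 4: denom=8−2·7/31=234/31; d'=(-21−2·559/186)/(234/31)=-1256/351
back: M4=-1256/351
back: M3=559/186−7/31·-1256/351=2677/702
back: M2=-328/63−8/21·2677/702=-7012/1053
back: M1=3−1/8·-7012/1053=8071/2106
M: M0=0, M1=8071/2106, M2=-7012/1053, M3=2677/702, M4=-1256/351, M5=0
seg 0: a=-4, c=M0/2=0, d=(M1−M0)/(6·3)=8071/37908, b=Δ0−h0·(2M0+M1)/6=-3859/4212
seg 1: a=-1, c=M1/2=8071/4212, d=(M2−M1)/(6·1)=-2455/1404, b=Δ1−h1·(2M1+M2)/6=10177/2106
seg 2: a=4, c=M2/2=-3506/1053, d=(M3−M2)/(6·3)=22055/37908, b=Δ2−h2·(2M2+M3)/6=14401/4212
seg 3: a=0, c=M3/2=2677/1404, d=(M4−M3)/(6·2)=-5189/8424, b=Δ3−h3·(2M3+M4)/6=-1789/2106
seg 4: a=1, c=M4/2=-628/351, d=(M5−M4)/(6·2)=314/1053, b=Δ4−h4·(2M4+M5)/6=-647/1053
t_q=11/2 → seg 2, τ=3/2; S=4+14401/4212·τ+-3506/1053·τ²+22055/37908·τ³=1037/288

  seg 0: a=-4 b=-3859/4212 c=0 d=8071/37908
  seg 1: a=-1 b=10177/2106 c=8071/4212 d=-2455/1404
  seg 2: a=4 b=14401/4212 c=-3506/1053 d=22055/37908
  seg 3: a=0 b=-1789/2106 c=2677/1404 d=-5189/8424
  seg 4: a=1 b=-647/1053 c=-628/351 d=314/1053
S(11/2) = 1037/288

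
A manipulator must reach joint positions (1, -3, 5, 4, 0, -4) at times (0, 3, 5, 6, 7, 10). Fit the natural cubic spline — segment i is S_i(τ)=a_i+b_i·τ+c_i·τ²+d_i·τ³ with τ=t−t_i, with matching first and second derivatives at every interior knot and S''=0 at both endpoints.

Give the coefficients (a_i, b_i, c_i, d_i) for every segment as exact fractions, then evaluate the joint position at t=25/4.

Δ: Δ0=-4/3, Δ1=4, Δ2=-1, Δ3=-4, Δ4=-4/3
row 1: diag=10, rhs=32; c'=1/5, d'=16/5
row 2: denom=6−2·1/5=28/5; d'=(-30−2·16/5)/(28/5)=-13/2
row 3: denom=4−1·5/28=107/28; d'=(-18−1·-13/2)/(107/28)=-322/107
row 4: denom=8−1·28/107=828/107; d'=(16−1·-322/107)/(828/107)=113/46
back: M4=113/46
back: M3=-322/107−28/107·113/46=-84/23
back: M2=-13/2−5/28·-84/23=-269/46
back: M1=16/5−1/5·-269/46=201/46
M: M0=0, M1=201/46, M2=-269/46, M3=-84/23, M4=113/46, M5=0
seg 0: a=1, c=M0/2=0, d=(M1−M0)/(6·3)=67/276, b=Δ0−h0·(2M0+M1)/6=-971/276
seg 1: a=-3, c=M1/2=201/92, d=(M2−M1)/(6·2)=-235/276, b=Δ1−h1·(2M1+M2)/6=419/138
seg 2: a=5, c=M2/2=-269/92, d=(M3−M2)/(6·1)=101/276, b=Δ2−h2·(2M2+M3)/6=215/138
seg 3: a=4, c=M3/2=-42/23, d=(M4−M3)/(6·1)=281/276, b=Δ3−h3·(2M3+M4)/6=-881/276
seg 4: a=0, c=M4/2=113/92, d=(M5−M4)/(6·3)=-113/828, b=Δ4−h4·(2M4+M5)/6=-523/138
t_q=25/4 → seg 3, τ=1/4; S=4+-881/276·τ+-42/23·τ²+281/276·τ³=18275/5888

  seg 0: a=1 b=-971/276 c=0 d=67/276
  seg 1: a=-3 b=419/138 c=201/92 d=-235/276
  seg 2: a=5 b=215/138 c=-269/92 d=101/276
  seg 3: a=4 b=-881/276 c=-42/23 d=281/276
  seg 4: a=0 b=-523/138 c=113/92 d=-113/828
S(25/4) = 18275/5888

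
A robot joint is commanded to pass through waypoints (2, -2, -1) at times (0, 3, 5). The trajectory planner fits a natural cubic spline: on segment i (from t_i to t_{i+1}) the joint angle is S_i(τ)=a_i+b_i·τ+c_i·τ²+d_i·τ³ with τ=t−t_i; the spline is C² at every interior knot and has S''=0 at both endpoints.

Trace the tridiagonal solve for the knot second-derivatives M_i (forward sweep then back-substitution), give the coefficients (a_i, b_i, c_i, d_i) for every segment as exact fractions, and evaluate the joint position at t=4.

Δ: Δ0=-4/3, Δ1=1/2
row 1: diag=10, rhs=11; c'=1/5, d'=11/10
back: M1=11/10
M: M0=0, M1=11/10, M2=0
seg 0: a=2, c=M0/2=0, d=(M1−M0)/(6·3)=11/180, b=Δ0−h0·(2M0+M1)/6=-113/60
seg 1: a=-2, c=M1/2=11/20, d=(M2−M1)/(6·2)=-11/120, b=Δ1−h1·(2M1+M2)/6=-7/30
t_q=4 → seg 1, τ=1; S=-2+-7/30·τ+11/20·τ²+-11/120·τ³=-71/40

  seg 0: a=2 b=-113/60 c=0 d=11/180
  seg 1: a=-2 b=-7/30 c=11/20 d=-11/120
S(4) = -71/40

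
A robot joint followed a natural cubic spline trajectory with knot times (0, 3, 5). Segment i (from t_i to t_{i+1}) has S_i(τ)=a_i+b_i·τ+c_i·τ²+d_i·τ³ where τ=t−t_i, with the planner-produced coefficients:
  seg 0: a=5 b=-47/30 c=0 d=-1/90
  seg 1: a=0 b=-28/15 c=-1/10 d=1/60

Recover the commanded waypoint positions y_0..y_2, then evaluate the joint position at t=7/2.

y_0 = S_0(0) = a_0 = 5
y_1 = S_1(0) = a_1 = 0
y_2 = S_1(2) = -4
t_q=7/2 is in segment 1 (τ=1/2); S_1(τ)=-153/160

y_0=5 y_1=0 y_2=-4
S(7/2) = -153/160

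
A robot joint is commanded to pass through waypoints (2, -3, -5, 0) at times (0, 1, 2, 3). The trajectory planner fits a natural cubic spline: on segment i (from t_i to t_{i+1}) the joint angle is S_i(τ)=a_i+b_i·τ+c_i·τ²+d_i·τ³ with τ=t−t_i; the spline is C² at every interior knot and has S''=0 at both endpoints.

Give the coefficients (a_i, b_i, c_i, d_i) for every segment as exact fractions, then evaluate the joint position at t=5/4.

  seg 0: a=2 b=-16/3 c=0 d=1/3
  seg 1: a=-3 b=-13/3 c=1 d=4/3
  seg 2: a=-5 b=5/3 c=5 d=-5/3
S(5/4) = -4

Δ: Δ0=-5, Δ1=-2, Δ2=5
row 1: diag=4, rhs=18; c'=1/4, d'=9/2
row 2: denom=4−1·1/4=15/4; d'=(42−1·9/2)/(15/4)=10
back: M2=10
back: M1=9/2−1/4·10=2
M: M0=0, M1=2, M2=10, M3=0
seg 0: a=2, c=M0/2=0, d=(M1−M0)/(6·1)=1/3, b=Δ0−h0·(2M0+M1)/6=-16/3
seg 1: a=-3, c=M1/2=1, d=(M2−M1)/(6·1)=4/3, b=Δ1−h1·(2M1+M2)/6=-13/3
seg 2: a=-5, c=M2/2=5, d=(M3−M2)/(6·1)=-5/3, b=Δ2−h2·(2M2+M3)/6=5/3
t_q=5/4 → seg 1, τ=1/4; S=-3+-13/3·τ+1·τ²+4/3·τ³=-4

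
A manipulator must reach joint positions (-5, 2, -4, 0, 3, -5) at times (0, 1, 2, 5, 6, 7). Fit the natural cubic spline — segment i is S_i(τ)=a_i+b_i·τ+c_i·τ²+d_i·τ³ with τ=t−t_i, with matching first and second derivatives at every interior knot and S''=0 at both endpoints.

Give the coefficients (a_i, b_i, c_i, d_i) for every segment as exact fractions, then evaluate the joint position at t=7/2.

  seg 0: a=-5 b=25948/2451 c=0 d=-8791/2451
  seg 1: a=2 b=-425/2451 c=-8791/817 d=12092/2451
  seg 2: a=-4 b=-16895/2451 c=3301/817 d=-74/171
  seg 3: a=0 b=13885/2451 c=119/817 d=-6889/2451
  seg 4: a=3 b=-6068/2451 c=-6770/817 d=6770/2451
S(7/2) = -577/86

Δ: Δ0=7, Δ1=-6, Δ2=4/3, Δ3=3, Δ4=-8
row 1: diag=4, rhs=-78; c'=1/4, d'=-39/2
row 2: denom=8−1·1/4=31/4; d'=(44−1·-39/2)/(31/4)=254/31
row 3: denom=8−3·12/31=212/31; d'=(10−3·254/31)/(212/31)=-113/53
row 4: denom=4−1·31/212=817/212; d'=(-66−1·-113/53)/(817/212)=-13540/817
back: M4=-13540/817
back: M3=-113/53−31/212·-13540/817=238/817
back: M2=254/31−12/31·238/817=6602/817
back: M1=-39/2−1/4·6602/817=-17582/817
M: M0=0, M1=-17582/817, M2=6602/817, M3=238/817, M4=-13540/817, M5=0
seg 0: a=-5, c=M0/2=0, d=(M1−M0)/(6·1)=-8791/2451, b=Δ0−h0·(2M0+M1)/6=25948/2451
seg 1: a=2, c=M1/2=-8791/817, d=(M2−M1)/(6·1)=12092/2451, b=Δ1−h1·(2M1+M2)/6=-425/2451
seg 2: a=-4, c=M2/2=3301/817, d=(M3−M2)/(6·3)=-74/171, b=Δ2−h2·(2M2+M3)/6=-16895/2451
seg 3: a=0, c=M3/2=119/817, d=(M4−M3)/(6·1)=-6889/2451, b=Δ3−h3·(2M3+M4)/6=13885/2451
seg 4: a=3, c=M4/2=-6770/817, d=(M5−M4)/(6·1)=6770/2451, b=Δ4−h4·(2M4+M5)/6=-6068/2451
t_q=7/2 → seg 2, τ=3/2; S=-4+-16895/2451·τ+3301/817·τ²+-74/171·τ³=-577/86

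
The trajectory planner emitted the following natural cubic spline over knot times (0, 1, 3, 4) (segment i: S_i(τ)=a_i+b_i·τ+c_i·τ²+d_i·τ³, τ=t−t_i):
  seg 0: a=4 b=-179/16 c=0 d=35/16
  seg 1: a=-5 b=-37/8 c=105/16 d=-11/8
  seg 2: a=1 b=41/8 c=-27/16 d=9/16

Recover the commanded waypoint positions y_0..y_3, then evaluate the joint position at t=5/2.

y_0 = S_0(0) = a_0 = 4
y_1 = S_1(0) = a_1 = -5
y_2 = S_2(0) = a_2 = 1
y_3 = S_2(1) = 5
t_q=5/2 is in segment 1 (τ=3/2); S_1(τ)=-29/16

y_0=4 y_1=-5 y_2=1 y_3=5
S(5/2) = -29/16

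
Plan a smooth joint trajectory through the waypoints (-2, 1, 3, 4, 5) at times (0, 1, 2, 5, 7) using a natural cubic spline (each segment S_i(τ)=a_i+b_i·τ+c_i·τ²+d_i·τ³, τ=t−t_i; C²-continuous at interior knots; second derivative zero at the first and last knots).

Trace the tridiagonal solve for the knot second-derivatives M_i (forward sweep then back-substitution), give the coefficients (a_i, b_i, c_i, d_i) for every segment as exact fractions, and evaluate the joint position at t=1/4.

  seg 0: a=-2 b=5255/1644 c=0 d=-323/1644
  seg 1: a=1 b=2143/822 c=-323/548 d=-29/1644
  seg 2: a=3 b=2261/1644 c=-88/137 d=485/4932
  seg 3: a=4 b=145/822 c=133/548 d=-133/3288
S(1/4) = -42225/35072

Δ: Δ0=3, Δ1=2, Δ2=1/3, Δ3=1/2
row 1: diag=4, rhs=-6; c'=1/4, d'=-3/2
row 2: denom=8−1·1/4=31/4; d'=(-10−1·-3/2)/(31/4)=-34/31
row 3: denom=10−3·12/31=274/31; d'=(1−3·-34/31)/(274/31)=133/274
back: M3=133/274
back: M2=-34/31−12/31·133/274=-176/137
back: M1=-3/2−1/4·-176/137=-323/274
M: M0=0, M1=-323/274, M2=-176/137, M3=133/274, M4=0
seg 0: a=-2, c=M0/2=0, d=(M1−M0)/(6·1)=-323/1644, b=Δ0−h0·(2M0+M1)/6=5255/1644
seg 1: a=1, c=M1/2=-323/548, d=(M2−M1)/(6·1)=-29/1644, b=Δ1−h1·(2M1+M2)/6=2143/822
seg 2: a=3, c=M2/2=-88/137, d=(M3−M2)/(6·3)=485/4932, b=Δ2−h2·(2M2+M3)/6=2261/1644
seg 3: a=4, c=M3/2=133/548, d=(M4−M3)/(6·2)=-133/3288, b=Δ3−h3·(2M3+M4)/6=145/822
t_q=1/4 → seg 0, τ=1/4; S=-2+5255/1644·τ+0·τ²+-323/1644·τ³=-42225/35072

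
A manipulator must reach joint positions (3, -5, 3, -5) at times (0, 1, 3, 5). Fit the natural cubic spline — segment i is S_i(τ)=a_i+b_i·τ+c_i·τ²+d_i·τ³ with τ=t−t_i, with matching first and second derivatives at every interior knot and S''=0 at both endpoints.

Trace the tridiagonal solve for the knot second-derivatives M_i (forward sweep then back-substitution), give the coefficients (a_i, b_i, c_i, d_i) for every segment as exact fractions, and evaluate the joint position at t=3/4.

Δ: Δ0=-8, Δ1=4, Δ2=-4
row 1: diag=6, rhs=72; c'=1/3, d'=12
row 2: denom=8−2·1/3=22/3; d'=(-48−2·12)/(22/3)=-108/11
back: M2=-108/11
back: M1=12−1/3·-108/11=168/11
M: M0=0, M1=168/11, M2=-108/11, M3=0
seg 0: a=3, c=M0/2=0, d=(M1−M0)/(6·1)=28/11, b=Δ0−h0·(2M0+M1)/6=-116/11
seg 1: a=-5, c=M1/2=84/11, d=(M2−M1)/(6·2)=-23/11, b=Δ1−h1·(2M1+M2)/6=-32/11
seg 2: a=3, c=M2/2=-54/11, d=(M3−M2)/(6·2)=9/11, b=Δ2−h2·(2M2+M3)/6=28/11
t_q=3/4 → seg 0, τ=3/4; S=3+-116/11·τ+0·τ²+28/11·τ³=-675/176

  seg 0: a=3 b=-116/11 c=0 d=28/11
  seg 1: a=-5 b=-32/11 c=84/11 d=-23/11
  seg 2: a=3 b=28/11 c=-54/11 d=9/11
S(3/4) = -675/176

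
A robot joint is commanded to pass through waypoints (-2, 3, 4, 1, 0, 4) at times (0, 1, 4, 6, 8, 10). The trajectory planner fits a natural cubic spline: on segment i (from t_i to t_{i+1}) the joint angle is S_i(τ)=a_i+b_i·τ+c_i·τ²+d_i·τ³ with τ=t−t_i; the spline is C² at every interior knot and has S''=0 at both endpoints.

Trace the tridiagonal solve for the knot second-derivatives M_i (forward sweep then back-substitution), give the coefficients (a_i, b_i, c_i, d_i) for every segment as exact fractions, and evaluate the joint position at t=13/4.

  seg 0: a=-2 b=1522/273 c=0 d=-157/273
  seg 1: a=3 b=1051/273 c=-157/91 d=151/819
  seg 2: a=4 b=-32/21 c=-6/91 d=85/2184
  seg 3: a=1 b=-103/78 c=61/364 d=265/2184
  seg 4: a=0 b=220/273 c=163/182 d=-163/1092
S(13/4) = 29283/5824

Δ: Δ0=5, Δ1=1/3, Δ2=-3/2, Δ3=-1/2, Δ4=2
row 1: diag=8, rhs=-28; c'=3/8, d'=-7/2
row 2: denom=10−3·3/8=71/8; d'=(-11−3·-7/2)/(71/8)=-4/71
row 3: denom=8−2·16/71=536/71; d'=(6−2·-4/71)/(536/71)=217/268
row 4: denom=8−2·71/268=1001/134; d'=(15−2·217/268)/(1001/134)=163/91
back: M4=163/91
back: M3=217/268−71/268·163/91=61/182
back: M2=-4/71−16/71·61/182=-12/91
back: M1=-7/2−3/8·-12/91=-314/91
M: M0=0, M1=-314/91, M2=-12/91, M3=61/182, M4=163/91, M5=0
seg 0: a=-2, c=M0/2=0, d=(M1−M0)/(6·1)=-157/273, b=Δ0−h0·(2M0+M1)/6=1522/273
seg 1: a=3, c=M1/2=-157/91, d=(M2−M1)/(6·3)=151/819, b=Δ1−h1·(2M1+M2)/6=1051/273
seg 2: a=4, c=M2/2=-6/91, d=(M3−M2)/(6·2)=85/2184, b=Δ2−h2·(2M2+M3)/6=-32/21
seg 3: a=1, c=M3/2=61/364, d=(M4−M3)/(6·2)=265/2184, b=Δ3−h3·(2M3+M4)/6=-103/78
seg 4: a=0, c=M4/2=163/182, d=(M5−M4)/(6·2)=-163/1092, b=Δ4−h4·(2M4+M5)/6=220/273
t_q=13/4 → seg 1, τ=9/4; S=3+1051/273·τ+-157/91·τ²+151/819·τ³=29283/5824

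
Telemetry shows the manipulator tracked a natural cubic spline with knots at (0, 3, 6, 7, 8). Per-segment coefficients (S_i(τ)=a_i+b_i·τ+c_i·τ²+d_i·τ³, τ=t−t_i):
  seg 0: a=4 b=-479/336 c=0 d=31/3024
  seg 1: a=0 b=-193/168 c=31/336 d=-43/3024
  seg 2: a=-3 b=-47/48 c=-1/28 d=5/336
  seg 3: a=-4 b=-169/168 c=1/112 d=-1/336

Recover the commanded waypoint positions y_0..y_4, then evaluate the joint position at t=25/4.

y_0=4 y_1=0 y_2=-3 y_3=-4 y_4=-5
S(25/4) = -23273/7168

y_0 = S_0(0) = a_0 = 4
y_1 = S_1(0) = a_1 = 0
y_2 = S_2(0) = a_2 = -3
y_3 = S_3(0) = a_3 = -4
y_4 = S_3(1) = -5
t_q=25/4 is in segment 2 (τ=1/4); S_2(τ)=-23273/7168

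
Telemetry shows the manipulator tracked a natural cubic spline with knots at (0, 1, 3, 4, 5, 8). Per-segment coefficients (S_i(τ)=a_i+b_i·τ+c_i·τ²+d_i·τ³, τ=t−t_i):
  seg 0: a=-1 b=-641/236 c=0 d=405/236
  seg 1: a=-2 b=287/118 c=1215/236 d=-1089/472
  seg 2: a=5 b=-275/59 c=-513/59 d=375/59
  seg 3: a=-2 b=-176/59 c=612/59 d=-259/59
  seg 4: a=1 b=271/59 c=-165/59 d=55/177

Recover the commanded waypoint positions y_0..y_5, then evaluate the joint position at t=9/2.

y_0=-1 y_1=-2 y_2=5 y_3=-2 y_4=1 y_5=-2
S(9/2) = -683/472

y_0 = S_0(0) = a_0 = -1
y_1 = S_1(0) = a_1 = -2
y_2 = S_2(0) = a_2 = 5
y_3 = S_3(0) = a_3 = -2
y_4 = S_4(0) = a_4 = 1
y_5 = S_4(3) = -2
t_q=9/2 is in segment 3 (τ=1/2); S_3(τ)=-683/472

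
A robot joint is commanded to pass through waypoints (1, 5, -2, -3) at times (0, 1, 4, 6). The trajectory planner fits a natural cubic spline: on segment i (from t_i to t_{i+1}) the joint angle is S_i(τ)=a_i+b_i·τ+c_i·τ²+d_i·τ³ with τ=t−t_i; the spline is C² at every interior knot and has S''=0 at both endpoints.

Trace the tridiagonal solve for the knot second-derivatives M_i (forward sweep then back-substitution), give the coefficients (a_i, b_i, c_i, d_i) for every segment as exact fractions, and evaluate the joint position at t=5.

Δ: Δ0=4, Δ1=-7/3, Δ2=-1/2
row 1: diag=8, rhs=-38; c'=3/8, d'=-19/4
row 2: denom=10−3·3/8=71/8; d'=(11−3·-19/4)/(71/8)=202/71
back: M2=202/71
back: M1=-19/4−3/8·202/71=-413/71
M: M0=0, M1=-413/71, M2=202/71, M3=0
seg 0: a=1, c=M0/2=0, d=(M1−M0)/(6·1)=-413/426, b=Δ0−h0·(2M0+M1)/6=2117/426
seg 1: a=5, c=M1/2=-413/142, d=(M2−M1)/(6·3)=205/426, b=Δ1−h1·(2M1+M2)/6=439/213
seg 2: a=-2, c=M2/2=101/71, d=(M3−M2)/(6·2)=-101/426, b=Δ2−h2·(2M2+M3)/6=-1021/426
t_q=5 → seg 2, τ=1; S=-2+-1021/426·τ+101/71·τ²+-101/426·τ³=-228/71

  seg 0: a=1 b=2117/426 c=0 d=-413/426
  seg 1: a=5 b=439/213 c=-413/142 d=205/426
  seg 2: a=-2 b=-1021/426 c=101/71 d=-101/426
S(5) = -228/71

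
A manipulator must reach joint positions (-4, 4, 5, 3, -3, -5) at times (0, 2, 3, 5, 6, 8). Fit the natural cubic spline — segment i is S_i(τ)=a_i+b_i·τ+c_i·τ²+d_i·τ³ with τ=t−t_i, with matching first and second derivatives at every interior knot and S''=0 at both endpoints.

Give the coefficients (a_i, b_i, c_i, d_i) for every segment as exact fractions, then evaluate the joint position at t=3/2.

Δ: Δ0=4, Δ1=1, Δ2=-1, Δ3=-6, Δ4=-1
row 1: diag=6, rhs=-18; c'=1/6, d'=-3
row 2: denom=6−1·1/6=35/6; d'=(-12−1·-3)/(35/6)=-54/35
row 3: denom=6−2·12/35=186/35; d'=(-30−2·-54/35)/(186/35)=-157/31
row 4: denom=6−1·35/186=1081/186; d'=(30−1·-157/31)/(1081/186)=6522/1081
back: M4=6522/1081
back: M3=-157/31−35/186·6522/1081=-6702/1081
back: M2=-54/35−12/35·-6702/1081=630/1081
back: M1=-3−1/6·630/1081=-3348/1081
M: M0=0, M1=-3348/1081, M2=630/1081, M3=-6702/1081, M4=6522/1081, M5=0
seg 0: a=-4, c=M0/2=0, d=(M1−M0)/(6·2)=-279/1081, b=Δ0−h0·(2M0+M1)/6=5440/1081
seg 1: a=4, c=M1/2=-1674/1081, d=(M2−M1)/(6·1)=663/1081, b=Δ1−h1·(2M1+M2)/6=2092/1081
seg 2: a=5, c=M2/2=315/1081, d=(M3−M2)/(6·2)=-13/23, b=Δ2−h2·(2M2+M3)/6=733/1081
seg 3: a=3, c=M3/2=-3351/1081, d=(M4−M3)/(6·1)=2204/1081, b=Δ3−h3·(2M3+M4)/6=-5339/1081
seg 4: a=-3, c=M4/2=3261/1081, d=(M5−M4)/(6·2)=-1087/2162, b=Δ4−h4·(2M4+M5)/6=-5429/1081
t_q=3/2 → seg 0, τ=3/2; S=-4+5440/1081·τ+0·τ²+-279/1081·τ³=23155/8648

  seg 0: a=-4 b=5440/1081 c=0 d=-279/1081
  seg 1: a=4 b=2092/1081 c=-1674/1081 d=663/1081
  seg 2: a=5 b=733/1081 c=315/1081 d=-13/23
  seg 3: a=3 b=-5339/1081 c=-3351/1081 d=2204/1081
  seg 4: a=-3 b=-5429/1081 c=3261/1081 d=-1087/2162
S(3/2) = 23155/8648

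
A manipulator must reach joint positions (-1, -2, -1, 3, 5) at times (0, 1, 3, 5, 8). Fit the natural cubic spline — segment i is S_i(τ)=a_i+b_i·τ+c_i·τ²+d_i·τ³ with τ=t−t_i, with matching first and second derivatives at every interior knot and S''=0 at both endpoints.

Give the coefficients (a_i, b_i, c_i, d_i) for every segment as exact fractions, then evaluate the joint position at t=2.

  seg 0: a=-1 b=-371/312 c=0 d=59/312
  seg 1: a=-2 b=-97/156 c=59/104 d=-1/312
  seg 2: a=-1 b=251/156 c=57/104 d=-55/312
  seg 3: a=3 b=263/156 c=-53/104 d=53/936
S(2) = -107/52

Δ: Δ0=-1, Δ1=1/2, Δ2=2, Δ3=2/3
row 1: diag=6, rhs=9; c'=1/3, d'=3/2
row 2: denom=8−2·1/3=22/3; d'=(9−2·3/2)/(22/3)=9/11
row 3: denom=10−2·3/11=104/11; d'=(-8−2·9/11)/(104/11)=-53/52
back: M3=-53/52
back: M2=9/11−3/11·-53/52=57/52
back: M1=3/2−1/3·57/52=59/52
M: M0=0, M1=59/52, M2=57/52, M3=-53/52, M4=0
seg 0: a=-1, c=M0/2=0, d=(M1−M0)/(6·1)=59/312, b=Δ0−h0·(2M0+M1)/6=-371/312
seg 1: a=-2, c=M1/2=59/104, d=(M2−M1)/(6·2)=-1/312, b=Δ1−h1·(2M1+M2)/6=-97/156
seg 2: a=-1, c=M2/2=57/104, d=(M3−M2)/(6·2)=-55/312, b=Δ2−h2·(2M2+M3)/6=251/156
seg 3: a=3, c=M3/2=-53/104, d=(M4−M3)/(6·3)=53/936, b=Δ3−h3·(2M3+M4)/6=263/156
t_q=2 → seg 1, τ=1; S=-2+-97/156·τ+59/104·τ²+-1/312·τ³=-107/52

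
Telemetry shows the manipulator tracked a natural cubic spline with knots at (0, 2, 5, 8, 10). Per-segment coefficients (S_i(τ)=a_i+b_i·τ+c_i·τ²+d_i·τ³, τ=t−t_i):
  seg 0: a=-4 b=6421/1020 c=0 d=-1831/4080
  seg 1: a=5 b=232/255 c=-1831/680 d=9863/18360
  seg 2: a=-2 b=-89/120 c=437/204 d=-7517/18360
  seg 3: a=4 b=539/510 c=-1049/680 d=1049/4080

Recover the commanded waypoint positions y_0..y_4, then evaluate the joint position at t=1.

y_0 = S_0(0) = a_0 = -4
y_1 = S_1(0) = a_1 = 5
y_2 = S_2(0) = a_2 = -2
y_3 = S_3(0) = a_3 = 4
y_4 = S_3(2) = 2
t_q=1 is in segment 0 (τ=1); S_0(τ)=2511/1360

y_0=-4 y_1=5 y_2=-2 y_3=4 y_4=2
S(1) = 2511/1360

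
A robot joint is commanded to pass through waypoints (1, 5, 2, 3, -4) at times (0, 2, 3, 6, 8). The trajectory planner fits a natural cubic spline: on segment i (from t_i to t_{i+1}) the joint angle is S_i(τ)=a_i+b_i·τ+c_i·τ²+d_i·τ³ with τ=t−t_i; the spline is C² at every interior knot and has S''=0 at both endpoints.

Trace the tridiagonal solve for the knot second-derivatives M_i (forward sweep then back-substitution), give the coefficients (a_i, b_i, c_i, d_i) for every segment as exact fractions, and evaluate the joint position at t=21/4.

  seg 0: a=1 b=4895/1248 c=0 d=-2399/4992
  seg 1: a=5 b=-1151/624 c=-2399/832 d=4313/2496
  seg 2: a=2 b=-6059/2496 c=957/416 d=-265/576
  seg 3: a=3 b=-653/624 c=-1531/832 d=1531/4992
S(21/4) = 156755/53248

Δ: Δ0=2, Δ1=-3, Δ2=1/3, Δ3=-7/2
row 1: diag=6, rhs=-30; c'=1/6, d'=-5
row 2: denom=8−1·1/6=47/6; d'=(20−1·-5)/(47/6)=150/47
row 3: denom=10−3·18/47=416/47; d'=(-23−3·150/47)/(416/47)=-1531/416
back: M3=-1531/416
back: M2=150/47−18/47·-1531/416=957/208
back: M1=-5−1/6·957/208=-2399/416
M: M0=0, M1=-2399/416, M2=957/208, M3=-1531/416, M4=0
seg 0: a=1, c=M0/2=0, d=(M1−M0)/(6·2)=-2399/4992, b=Δ0−h0·(2M0+M1)/6=4895/1248
seg 1: a=5, c=M1/2=-2399/832, d=(M2−M1)/(6·1)=4313/2496, b=Δ1−h1·(2M1+M2)/6=-1151/624
seg 2: a=2, c=M2/2=957/416, d=(M3−M2)/(6·3)=-265/576, b=Δ2−h2·(2M2+M3)/6=-6059/2496
seg 3: a=3, c=M3/2=-1531/832, d=(M4−M3)/(6·2)=1531/4992, b=Δ3−h3·(2M3+M4)/6=-653/624
t_q=21/4 → seg 2, τ=9/4; S=2+-6059/2496·τ+957/416·τ²+-265/576·τ³=156755/53248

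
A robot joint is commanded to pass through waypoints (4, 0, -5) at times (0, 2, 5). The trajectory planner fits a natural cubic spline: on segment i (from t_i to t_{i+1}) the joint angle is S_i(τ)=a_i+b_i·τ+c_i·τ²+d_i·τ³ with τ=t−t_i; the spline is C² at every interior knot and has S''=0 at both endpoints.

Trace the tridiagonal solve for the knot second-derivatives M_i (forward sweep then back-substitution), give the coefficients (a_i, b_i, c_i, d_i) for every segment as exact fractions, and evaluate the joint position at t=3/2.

Δ: Δ0=-2, Δ1=-5/3
row 1: diag=10, rhs=2; c'=3/10, d'=1/5
back: M1=1/5
M: M0=0, M1=1/5, M2=0
seg 0: a=4, c=M0/2=0, d=(M1−M0)/(6·2)=1/60, b=Δ0−h0·(2M0+M1)/6=-31/15
seg 1: a=0, c=M1/2=1/10, d=(M2−M1)/(6·3)=-1/90, b=Δ1−h1·(2M1+M2)/6=-28/15
t_q=3/2 → seg 0, τ=3/2; S=4+-31/15·τ+0·τ²+1/60·τ³=153/160

  seg 0: a=4 b=-31/15 c=0 d=1/60
  seg 1: a=0 b=-28/15 c=1/10 d=-1/90
S(3/2) = 153/160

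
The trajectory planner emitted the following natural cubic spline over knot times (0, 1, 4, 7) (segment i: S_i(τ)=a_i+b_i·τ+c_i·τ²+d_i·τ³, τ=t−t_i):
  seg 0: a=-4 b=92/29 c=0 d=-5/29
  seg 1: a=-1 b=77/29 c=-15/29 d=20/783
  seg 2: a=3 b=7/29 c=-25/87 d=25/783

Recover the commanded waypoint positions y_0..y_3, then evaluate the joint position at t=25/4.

y_0 = S_0(0) = a_0 = -4
y_1 = S_1(0) = a_1 = -1
y_2 = S_2(0) = a_2 = 3
y_3 = S_2(3) = 2
t_q=25/4 is in segment 2 (τ=9/4); S_2(τ)=4551/1856

y_0=-4 y_1=-1 y_2=3 y_3=2
S(25/4) = 4551/1856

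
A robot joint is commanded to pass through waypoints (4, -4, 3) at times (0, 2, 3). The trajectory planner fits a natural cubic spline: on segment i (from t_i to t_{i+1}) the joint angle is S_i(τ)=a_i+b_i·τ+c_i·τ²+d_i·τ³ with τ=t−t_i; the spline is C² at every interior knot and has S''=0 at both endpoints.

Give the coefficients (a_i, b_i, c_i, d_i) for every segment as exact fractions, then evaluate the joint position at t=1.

  seg 0: a=4 b=-23/3 c=0 d=11/12
  seg 1: a=-4 b=10/3 c=11/2 d=-11/6
S(1) = -11/4

Δ: Δ0=-4, Δ1=7
row 1: diag=6, rhs=66; c'=1/6, d'=11
back: M1=11
M: M0=0, M1=11, M2=0
seg 0: a=4, c=M0/2=0, d=(M1−M0)/(6·2)=11/12, b=Δ0−h0·(2M0+M1)/6=-23/3
seg 1: a=-4, c=M1/2=11/2, d=(M2−M1)/(6·1)=-11/6, b=Δ1−h1·(2M1+M2)/6=10/3
t_q=1 → seg 0, τ=1; S=4+-23/3·τ+0·τ²+11/12·τ³=-11/4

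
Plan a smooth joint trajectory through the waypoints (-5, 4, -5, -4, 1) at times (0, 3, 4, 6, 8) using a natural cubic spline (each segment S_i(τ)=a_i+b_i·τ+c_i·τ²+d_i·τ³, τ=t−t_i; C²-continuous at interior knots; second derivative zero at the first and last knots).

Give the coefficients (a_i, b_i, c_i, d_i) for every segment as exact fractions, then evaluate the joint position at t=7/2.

  seg 0: a=-5 b=354/43 c=0 d=-25/43
  seg 1: a=4 b=-321/43 c=-225/43 d=159/43
  seg 2: a=-5 b=-294/43 c=252/43 d=-377/344
  seg 3: a=-4 b=297/86 c=-123/172 d=41/344
S(7/2) = -199/344

Δ: Δ0=3, Δ1=-9, Δ2=1/2, Δ3=5/2
row 1: diag=8, rhs=-72; c'=1/8, d'=-9
row 2: denom=6−1·1/8=47/8; d'=(57−1·-9)/(47/8)=528/47
row 3: denom=8−2·16/47=344/47; d'=(12−2·528/47)/(344/47)=-123/86
back: M3=-123/86
back: M2=528/47−16/47·-123/86=504/43
back: M1=-9−1/8·504/43=-450/43
M: M0=0, M1=-450/43, M2=504/43, M3=-123/86, M4=0
seg 0: a=-5, c=M0/2=0, d=(M1−M0)/(6·3)=-25/43, b=Δ0−h0·(2M0+M1)/6=354/43
seg 1: a=4, c=M1/2=-225/43, d=(M2−M1)/(6·1)=159/43, b=Δ1−h1·(2M1+M2)/6=-321/43
seg 2: a=-5, c=M2/2=252/43, d=(M3−M2)/(6·2)=-377/344, b=Δ2−h2·(2M2+M3)/6=-294/43
seg 3: a=-4, c=M3/2=-123/172, d=(M4−M3)/(6·2)=41/344, b=Δ3−h3·(2M3+M4)/6=297/86
t_q=7/2 → seg 1, τ=1/2; S=4+-321/43·τ+-225/43·τ²+159/43·τ³=-199/344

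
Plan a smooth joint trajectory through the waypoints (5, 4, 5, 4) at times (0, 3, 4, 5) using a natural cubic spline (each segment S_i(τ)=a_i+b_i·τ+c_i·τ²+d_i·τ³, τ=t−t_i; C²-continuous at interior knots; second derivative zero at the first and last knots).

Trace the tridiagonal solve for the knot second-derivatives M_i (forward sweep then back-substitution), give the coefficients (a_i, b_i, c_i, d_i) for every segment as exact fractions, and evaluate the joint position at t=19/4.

Δ: Δ0=-1/3, Δ1=1, Δ2=-1
row 1: diag=8, rhs=8; c'=1/8, d'=1
row 2: denom=4−1·1/8=31/8; d'=(-12−1·1)/(31/8)=-104/31
back: M2=-104/31
back: M1=1−1/8·-104/31=44/31
M: M0=0, M1=44/31, M2=-104/31, M3=0
seg 0: a=5, c=M0/2=0, d=(M1−M0)/(6·3)=22/279, b=Δ0−h0·(2M0+M1)/6=-97/93
seg 1: a=4, c=M1/2=22/31, d=(M2−M1)/(6·1)=-74/93, b=Δ1−h1·(2M1+M2)/6=101/93
seg 2: a=5, c=M2/2=-52/31, d=(M3−M2)/(6·1)=52/93, b=Δ2−h2·(2M2+M3)/6=11/93
t_q=19/4 → seg 2, τ=3/4; S=5+11/93·τ+-52/31·τ²+52/93·τ³=2173/496

  seg 0: a=5 b=-97/93 c=0 d=22/279
  seg 1: a=4 b=101/93 c=22/31 d=-74/93
  seg 2: a=5 b=11/93 c=-52/31 d=52/93
S(19/4) = 2173/496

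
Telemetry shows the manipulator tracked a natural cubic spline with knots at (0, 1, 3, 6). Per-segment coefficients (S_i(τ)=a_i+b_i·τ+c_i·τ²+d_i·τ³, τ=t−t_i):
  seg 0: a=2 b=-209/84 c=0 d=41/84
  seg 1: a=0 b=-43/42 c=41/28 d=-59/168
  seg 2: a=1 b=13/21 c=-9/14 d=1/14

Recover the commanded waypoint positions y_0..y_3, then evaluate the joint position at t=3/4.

y_0=2 y_1=0 y_2=1 y_3=-1
S(3/4) = 87/256

y_0 = S_0(0) = a_0 = 2
y_1 = S_1(0) = a_1 = 0
y_2 = S_2(0) = a_2 = 1
y_3 = S_2(3) = -1
t_q=3/4 is in segment 0 (τ=3/4); S_0(τ)=87/256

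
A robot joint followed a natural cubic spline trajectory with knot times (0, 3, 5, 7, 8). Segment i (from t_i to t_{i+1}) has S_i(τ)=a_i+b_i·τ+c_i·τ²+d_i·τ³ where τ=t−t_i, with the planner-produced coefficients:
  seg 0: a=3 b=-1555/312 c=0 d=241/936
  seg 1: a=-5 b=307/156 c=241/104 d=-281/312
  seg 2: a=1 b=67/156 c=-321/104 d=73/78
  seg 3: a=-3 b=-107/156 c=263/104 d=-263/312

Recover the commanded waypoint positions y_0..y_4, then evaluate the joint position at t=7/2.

y_0 = S_0(0) = a_0 = 3
y_1 = S_1(0) = a_1 = -5
y_2 = S_2(0) = a_2 = 1
y_3 = S_3(0) = a_3 = -3
y_4 = S_3(1) = -2
t_q=7/2 is in segment 1 (τ=1/2); S_1(τ)=-2953/832

y_0=3 y_1=-5 y_2=1 y_3=-3 y_4=-2
S(7/2) = -2953/832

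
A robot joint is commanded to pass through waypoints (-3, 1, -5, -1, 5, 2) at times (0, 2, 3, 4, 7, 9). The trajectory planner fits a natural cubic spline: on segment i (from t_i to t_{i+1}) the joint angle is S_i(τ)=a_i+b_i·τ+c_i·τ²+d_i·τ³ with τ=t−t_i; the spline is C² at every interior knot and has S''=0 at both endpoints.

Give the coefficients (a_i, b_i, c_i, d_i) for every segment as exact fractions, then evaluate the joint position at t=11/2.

  seg 0: a=-3 b=8969/1573 c=0 d=-5823/6292
  seg 1: a=1 b=-8500/1573 c=-17469/3146 d=15593/3146
  seg 2: a=-5 b=-469/286 c=14655/1573 d=-11567/3146
  seg 3: a=-1 b=9380/1573 c=-5391/3146 d=95/726
  seg 4: a=5 b=-2471/3146 c=-843/1573 d=281/3146
S(11/2) = 114029/25168

Δ: Δ0=2, Δ1=-6, Δ2=4, Δ3=2, Δ4=-3/2
row 1: diag=6, rhs=-48; c'=1/6, d'=-8
row 2: denom=4−1·1/6=23/6; d'=(60−1·-8)/(23/6)=408/23
row 3: denom=8−1·6/23=178/23; d'=(-12−1·408/23)/(178/23)=-342/89
row 4: denom=10−3·69/178=1573/178; d'=(-21−3·-342/89)/(1573/178)=-1686/1573
back: M4=-1686/1573
back: M3=-342/89−69/178·-1686/1573=-5391/1573
back: M2=408/23−6/23·-5391/1573=29310/1573
back: M1=-8−1/6·29310/1573=-17469/1573
M: M0=0, M1=-17469/1573, M2=29310/1573, M3=-5391/1573, M4=-1686/1573, M5=0
seg 0: a=-3, c=M0/2=0, d=(M1−M0)/(6·2)=-5823/6292, b=Δ0−h0·(2M0+M1)/6=8969/1573
seg 1: a=1, c=M1/2=-17469/3146, d=(M2−M1)/(6·1)=15593/3146, b=Δ1−h1·(2M1+M2)/6=-8500/1573
seg 2: a=-5, c=M2/2=14655/1573, d=(M3−M2)/(6·1)=-11567/3146, b=Δ2−h2·(2M2+M3)/6=-469/286
seg 3: a=-1, c=M3/2=-5391/3146, d=(M4−M3)/(6·3)=95/726, b=Δ3−h3·(2M3+M4)/6=9380/1573
seg 4: a=5, c=M4/2=-843/1573, d=(M5−M4)/(6·2)=281/3146, b=Δ4−h4·(2M4+M5)/6=-2471/3146
t_q=11/2 → seg 3, τ=3/2; S=-1+9380/1573·τ+-5391/3146·τ²+95/726·τ³=114029/25168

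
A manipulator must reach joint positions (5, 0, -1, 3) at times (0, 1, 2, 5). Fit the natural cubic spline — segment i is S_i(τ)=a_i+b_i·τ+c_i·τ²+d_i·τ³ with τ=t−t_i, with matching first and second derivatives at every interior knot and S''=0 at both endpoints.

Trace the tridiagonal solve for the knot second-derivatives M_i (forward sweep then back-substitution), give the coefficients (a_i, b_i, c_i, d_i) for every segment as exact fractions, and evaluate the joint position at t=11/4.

  seg 0: a=5 b=-554/93 c=0 d=89/93
  seg 1: a=0 b=-287/93 c=89/31 d=-73/93
  seg 2: a=-1 b=28/93 c=16/31 d=-16/279
S(11/4) = -63/124

Δ: Δ0=-5, Δ1=-1, Δ2=4/3
row 1: diag=4, rhs=24; c'=1/4, d'=6
row 2: denom=8−1·1/4=31/4; d'=(14−1·6)/(31/4)=32/31
back: M2=32/31
back: M1=6−1/4·32/31=178/31
M: M0=0, M1=178/31, M2=32/31, M3=0
seg 0: a=5, c=M0/2=0, d=(M1−M0)/(6·1)=89/93, b=Δ0−h0·(2M0+M1)/6=-554/93
seg 1: a=0, c=M1/2=89/31, d=(M2−M1)/(6·1)=-73/93, b=Δ1−h1·(2M1+M2)/6=-287/93
seg 2: a=-1, c=M2/2=16/31, d=(M3−M2)/(6·3)=-16/279, b=Δ2−h2·(2M2+M3)/6=28/93
t_q=11/4 → seg 2, τ=3/4; S=-1+28/93·τ+16/31·τ²+-16/279·τ³=-63/124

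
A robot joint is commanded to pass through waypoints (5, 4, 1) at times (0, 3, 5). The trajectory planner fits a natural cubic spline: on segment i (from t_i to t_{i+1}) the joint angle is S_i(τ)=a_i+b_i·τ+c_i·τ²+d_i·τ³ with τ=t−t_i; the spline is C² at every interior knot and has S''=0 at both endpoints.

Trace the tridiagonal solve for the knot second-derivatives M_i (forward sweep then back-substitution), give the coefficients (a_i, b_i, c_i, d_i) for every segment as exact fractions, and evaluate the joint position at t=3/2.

Δ: Δ0=-1/3, Δ1=-3/2
row 1: diag=10, rhs=-7; c'=1/5, d'=-7/10
back: M1=-7/10
M: M0=0, M1=-7/10, M2=0
seg 0: a=5, c=M0/2=0, d=(M1−M0)/(6·3)=-7/180, b=Δ0−h0·(2M0+M1)/6=1/60
seg 1: a=4, c=M1/2=-7/20, d=(M2−M1)/(6·2)=7/120, b=Δ1−h1·(2M1+M2)/6=-31/30
t_q=3/2 → seg 0, τ=3/2; S=5+1/60·τ+0·τ²+-7/180·τ³=783/160

  seg 0: a=5 b=1/60 c=0 d=-7/180
  seg 1: a=4 b=-31/30 c=-7/20 d=7/120
S(3/2) = 783/160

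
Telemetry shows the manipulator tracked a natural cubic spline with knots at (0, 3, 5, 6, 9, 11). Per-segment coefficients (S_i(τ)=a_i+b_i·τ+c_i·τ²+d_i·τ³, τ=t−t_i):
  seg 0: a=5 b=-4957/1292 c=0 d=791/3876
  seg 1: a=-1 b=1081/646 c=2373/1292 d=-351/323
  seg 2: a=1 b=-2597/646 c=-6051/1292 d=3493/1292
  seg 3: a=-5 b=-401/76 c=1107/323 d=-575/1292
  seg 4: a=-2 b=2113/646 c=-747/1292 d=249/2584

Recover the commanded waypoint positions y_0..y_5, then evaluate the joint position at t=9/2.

y_0 = S_0(0) = a_0 = 5
y_1 = S_1(0) = a_1 = -1
y_2 = S_2(0) = a_2 = 1
y_3 = S_3(0) = a_3 = -5
y_4 = S_4(0) = a_4 = -2
y_5 = S_4(2) = 3
t_q=9/2 is in segment 1 (τ=3/2); S_1(τ)=10207/5168

y_0=5 y_1=-1 y_2=1 y_3=-5 y_4=-2 y_5=3
S(9/2) = 10207/5168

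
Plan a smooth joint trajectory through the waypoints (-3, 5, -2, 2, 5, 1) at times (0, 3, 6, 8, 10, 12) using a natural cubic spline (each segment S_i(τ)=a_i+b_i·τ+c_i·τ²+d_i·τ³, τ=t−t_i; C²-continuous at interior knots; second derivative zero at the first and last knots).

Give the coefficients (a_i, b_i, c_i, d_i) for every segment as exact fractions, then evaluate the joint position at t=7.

Δ: Δ0=8/3, Δ1=-7/3, Δ2=2, Δ3=3/2, Δ4=-2
row 1: diag=12, rhs=-30; c'=1/4, d'=-5/2
row 2: denom=10−3·1/4=37/4; d'=(26−3·-5/2)/(37/4)=134/37
row 3: denom=8−2·8/37=280/37; d'=(-3−2·134/37)/(280/37)=-379/280
row 4: denom=8−2·37/140=523/70; d'=(-21−2·-379/280)/(523/70)=-2561/1046
back: M4=-2561/1046
back: M3=-379/280−37/140·-2561/1046=-739/1046
back: M2=134/37−8/37·-739/1046=1974/523
back: M1=-5/2−1/4·1974/523=-1801/523
M: M0=0, M1=-1801/523, M2=1974/523, M3=-739/1046, M4=-2561/1046, M5=0
seg 0: a=-3, c=M0/2=0, d=(M1−M0)/(6·3)=-1801/9414, b=Δ0−h0·(2M0+M1)/6=13771/3138
seg 1: a=5, c=M1/2=-1801/1046, d=(M2−M1)/(6·3)=3775/9414, b=Δ1−h1·(2M1+M2)/6=-1219/1569
seg 2: a=-2, c=M2/2=987/523, d=(M3−M2)/(6·2)=-4687/12552, b=Δ2−h2·(2M2+M3)/6=-881/3138
seg 3: a=2, c=M3/2=-739/2092, d=(M4−M3)/(6·2)=-911/6276, b=Δ3−h3·(2M3+M4)/6=4373/1569
seg 4: a=5, c=M4/2=-2561/2092, d=(M5−M4)/(6·2)=2561/12552, b=Δ4−h4·(2M4+M5)/6=-577/1569
t_q=7 → seg 2, τ=1; S=-2+-881/3138·τ+987/523·τ²+-4687/12552·τ³=-3209/4184

  seg 0: a=-3 b=13771/3138 c=0 d=-1801/9414
  seg 1: a=5 b=-1219/1569 c=-1801/1046 d=3775/9414
  seg 2: a=-2 b=-881/3138 c=987/523 d=-4687/12552
  seg 3: a=2 b=4373/1569 c=-739/2092 d=-911/6276
  seg 4: a=5 b=-577/1569 c=-2561/2092 d=2561/12552
S(7) = -3209/4184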